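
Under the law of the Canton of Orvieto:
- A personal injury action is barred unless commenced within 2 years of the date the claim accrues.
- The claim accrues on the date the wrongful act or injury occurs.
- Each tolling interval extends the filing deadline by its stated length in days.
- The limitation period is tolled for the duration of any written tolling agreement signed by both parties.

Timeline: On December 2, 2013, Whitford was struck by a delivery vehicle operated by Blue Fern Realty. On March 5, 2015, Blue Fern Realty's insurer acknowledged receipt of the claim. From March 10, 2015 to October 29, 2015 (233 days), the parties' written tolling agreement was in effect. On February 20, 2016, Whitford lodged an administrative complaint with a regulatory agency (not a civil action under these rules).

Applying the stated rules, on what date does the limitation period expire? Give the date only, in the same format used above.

The claim accrued on December 2, 2013, the date of the act.
2 years from December 2, 2013 is December 2, 2015.
The period was tolled for 233 days by the written tolling agreement (March 10, 2015 to October 29, 2015), pushing the deadline to July 22, 2016.
The other events in the timeline have no effect on the limitation period under the stated rules.

July 22, 2016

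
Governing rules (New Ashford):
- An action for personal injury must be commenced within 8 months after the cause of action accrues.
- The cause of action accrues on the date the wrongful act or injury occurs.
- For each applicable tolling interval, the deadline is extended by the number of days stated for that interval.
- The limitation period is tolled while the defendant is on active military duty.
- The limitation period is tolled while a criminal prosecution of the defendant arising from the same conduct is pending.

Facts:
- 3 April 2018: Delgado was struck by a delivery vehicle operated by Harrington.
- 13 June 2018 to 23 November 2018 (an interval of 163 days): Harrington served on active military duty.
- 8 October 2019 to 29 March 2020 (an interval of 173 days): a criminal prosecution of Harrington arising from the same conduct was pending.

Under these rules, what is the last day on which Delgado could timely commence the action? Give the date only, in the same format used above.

15 May 2019

The limitation period began to run on 3 April 2018.
8 months from 3 April 2018 is 3 December 2018.
The defendant's active military service from 13 June 2018 to 23 November 2018 tolled the period for 163 days, extending the deadline to 15 May 2019.
The pending criminal prosecution from 8 October 2019 to 29 March 2020 began after the period had already run on 15 May 2019, so it has no tolling effect.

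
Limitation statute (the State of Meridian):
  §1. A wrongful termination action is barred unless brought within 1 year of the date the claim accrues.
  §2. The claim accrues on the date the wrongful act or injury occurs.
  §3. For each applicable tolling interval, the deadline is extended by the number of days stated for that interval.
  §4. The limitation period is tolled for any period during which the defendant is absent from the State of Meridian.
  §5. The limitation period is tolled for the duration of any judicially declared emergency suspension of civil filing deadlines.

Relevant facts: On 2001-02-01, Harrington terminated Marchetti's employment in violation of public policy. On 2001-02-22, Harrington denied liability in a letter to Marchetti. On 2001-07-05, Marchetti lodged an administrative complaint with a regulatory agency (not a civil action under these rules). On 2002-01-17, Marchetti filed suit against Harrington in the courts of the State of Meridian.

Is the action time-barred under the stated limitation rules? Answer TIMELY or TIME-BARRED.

TIMELY

The limitation period began to run on 2001-02-01.
1 year from 2001-02-01 is 2002-02-01.
The other events in the timeline have no effect on the limitation period under the stated rules.
Filing on 2002-01-17 beat the 2002-02-01 deadline — the action is timely.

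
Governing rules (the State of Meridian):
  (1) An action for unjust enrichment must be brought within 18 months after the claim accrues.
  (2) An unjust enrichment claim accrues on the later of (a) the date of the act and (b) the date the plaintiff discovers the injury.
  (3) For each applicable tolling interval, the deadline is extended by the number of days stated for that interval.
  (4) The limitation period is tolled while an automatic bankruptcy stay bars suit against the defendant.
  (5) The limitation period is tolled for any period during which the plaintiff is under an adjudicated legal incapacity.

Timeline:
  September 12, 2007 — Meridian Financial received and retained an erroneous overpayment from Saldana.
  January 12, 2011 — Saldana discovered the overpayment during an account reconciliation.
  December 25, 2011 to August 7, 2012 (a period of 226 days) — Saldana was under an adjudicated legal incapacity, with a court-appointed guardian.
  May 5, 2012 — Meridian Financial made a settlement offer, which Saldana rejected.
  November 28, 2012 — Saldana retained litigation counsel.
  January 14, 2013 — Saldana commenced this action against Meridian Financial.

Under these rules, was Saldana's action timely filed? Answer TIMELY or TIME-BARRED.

TIMELY

Taking the later of the act (September 12, 2007) and discovery (January 12, 2011), the claim accrued on January 12, 2011.
Adding the 18 months base period to January 12, 2011 gives a deadline of July 12, 2012, before any tolling.
The plaintiff's legal incapacity from December 25, 2011 to August 7, 2012 tolled the period for 226 days, extending the deadline to February 23, 2013.
The other events in the timeline have no effect on the limitation period under the stated rules.
Filing on January 14, 2013 beat the February 23, 2013 deadline — the action is timely.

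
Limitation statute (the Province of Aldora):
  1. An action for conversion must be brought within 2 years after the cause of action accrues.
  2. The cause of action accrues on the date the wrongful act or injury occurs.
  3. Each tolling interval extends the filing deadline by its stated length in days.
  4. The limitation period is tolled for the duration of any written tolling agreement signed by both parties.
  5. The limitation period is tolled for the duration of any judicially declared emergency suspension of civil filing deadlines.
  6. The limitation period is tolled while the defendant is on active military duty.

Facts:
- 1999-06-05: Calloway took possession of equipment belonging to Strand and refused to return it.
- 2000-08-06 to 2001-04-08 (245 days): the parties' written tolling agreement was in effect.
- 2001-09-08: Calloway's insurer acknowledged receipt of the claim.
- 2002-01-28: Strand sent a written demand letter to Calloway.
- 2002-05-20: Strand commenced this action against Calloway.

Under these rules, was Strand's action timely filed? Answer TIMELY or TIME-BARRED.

The claim accrued on 1999-06-05, when the wrongful act occurred.
2 years from 1999-06-05 is 2001-06-05.
The period was tolled for 245 days by the written tolling agreement (2000-08-06 to 2001-04-08), pushing the deadline to 2002-02-05.
The other events in the timeline have no effect on the limitation period under the stated rules.
The 2002-05-20 filing falls after the 2002-02-05 deadline; the claim is time-barred.

TIME-BARRED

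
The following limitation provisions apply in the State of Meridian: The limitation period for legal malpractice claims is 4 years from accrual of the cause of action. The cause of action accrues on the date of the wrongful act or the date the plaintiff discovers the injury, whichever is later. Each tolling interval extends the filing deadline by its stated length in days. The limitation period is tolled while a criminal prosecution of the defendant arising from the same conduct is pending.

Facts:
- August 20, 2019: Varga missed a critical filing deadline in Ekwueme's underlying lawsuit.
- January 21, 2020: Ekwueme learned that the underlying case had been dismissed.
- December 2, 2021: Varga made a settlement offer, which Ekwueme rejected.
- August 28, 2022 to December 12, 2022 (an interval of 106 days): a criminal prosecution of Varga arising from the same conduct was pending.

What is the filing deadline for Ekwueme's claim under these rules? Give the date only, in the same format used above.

Because discovery on January 21, 2020 post-dates the August 20, 2019 act, accrual under the later-of rule falls on January 21, 2020.
4 years from January 21, 2020 is January 21, 2024.
The period was tolled for 106 days by the pending criminal prosecution (August 28, 2022 to December 12, 2022), pushing the deadline to May 6, 2024.
Nothing else in the chronology tolls or restarts the period.

May 6, 2024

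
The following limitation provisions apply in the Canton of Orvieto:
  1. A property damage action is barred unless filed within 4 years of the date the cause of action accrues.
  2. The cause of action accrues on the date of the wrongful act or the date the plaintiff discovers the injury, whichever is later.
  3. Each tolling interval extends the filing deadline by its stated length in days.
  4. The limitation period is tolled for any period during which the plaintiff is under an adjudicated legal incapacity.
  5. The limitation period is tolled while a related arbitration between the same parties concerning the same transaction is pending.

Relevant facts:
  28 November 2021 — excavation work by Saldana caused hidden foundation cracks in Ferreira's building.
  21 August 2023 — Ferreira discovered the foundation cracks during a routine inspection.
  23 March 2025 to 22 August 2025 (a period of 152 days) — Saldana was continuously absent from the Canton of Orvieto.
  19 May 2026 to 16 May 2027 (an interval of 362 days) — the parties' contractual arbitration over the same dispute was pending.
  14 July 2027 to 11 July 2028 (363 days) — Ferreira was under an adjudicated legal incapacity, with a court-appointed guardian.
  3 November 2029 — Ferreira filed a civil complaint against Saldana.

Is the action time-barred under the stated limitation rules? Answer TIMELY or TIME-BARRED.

Because discovery on 21 August 2023 post-dates the 28 November 2021 act, accrual under the later-of rule falls on 21 August 2023.
Adding the 4 years base period to 21 August 2023 gives a deadline of 21 August 2027, before any tolling.
The period was tolled for 362 days by the pending related arbitration (19 May 2026 to 16 May 2027), pushing the deadline to 17 August 2028.
Because the plaintiff's legal incapacity ran from 14 July 2027 to 11 July 2028, the deadline is extended by 363 days to 15 August 2029.
Although the defendant's absence ran from 23 March 2025 to 22 August 2025, the stated rules do not make that a tolling event, so it is disregarded.
Filing on 3 November 2029 missed the 15 August 2029 deadline — the action is time-barred.

TIME-BARRED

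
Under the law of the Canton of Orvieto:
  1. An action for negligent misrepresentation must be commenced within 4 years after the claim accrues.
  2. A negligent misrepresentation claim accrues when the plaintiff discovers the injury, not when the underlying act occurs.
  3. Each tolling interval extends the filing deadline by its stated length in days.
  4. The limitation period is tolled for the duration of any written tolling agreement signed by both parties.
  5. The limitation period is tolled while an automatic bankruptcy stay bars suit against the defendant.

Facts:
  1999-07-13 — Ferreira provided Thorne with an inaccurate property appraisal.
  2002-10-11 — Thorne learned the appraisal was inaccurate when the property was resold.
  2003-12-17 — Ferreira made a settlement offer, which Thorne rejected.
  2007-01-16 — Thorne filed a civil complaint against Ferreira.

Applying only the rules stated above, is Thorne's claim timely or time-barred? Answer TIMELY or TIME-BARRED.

TIME-BARRED

Accrual is tied to discovery, so the period began on 2002-10-11 rather than on 1999-07-13 when the act occurred.
Adding the 4 years base period to 2002-10-11 gives a deadline of 2006-10-11, before any tolling.
None of the other events listed affects the running of the period under the stated rules.
Filing on 2007-01-16 missed the 2006-10-11 deadline — the action is time-barred.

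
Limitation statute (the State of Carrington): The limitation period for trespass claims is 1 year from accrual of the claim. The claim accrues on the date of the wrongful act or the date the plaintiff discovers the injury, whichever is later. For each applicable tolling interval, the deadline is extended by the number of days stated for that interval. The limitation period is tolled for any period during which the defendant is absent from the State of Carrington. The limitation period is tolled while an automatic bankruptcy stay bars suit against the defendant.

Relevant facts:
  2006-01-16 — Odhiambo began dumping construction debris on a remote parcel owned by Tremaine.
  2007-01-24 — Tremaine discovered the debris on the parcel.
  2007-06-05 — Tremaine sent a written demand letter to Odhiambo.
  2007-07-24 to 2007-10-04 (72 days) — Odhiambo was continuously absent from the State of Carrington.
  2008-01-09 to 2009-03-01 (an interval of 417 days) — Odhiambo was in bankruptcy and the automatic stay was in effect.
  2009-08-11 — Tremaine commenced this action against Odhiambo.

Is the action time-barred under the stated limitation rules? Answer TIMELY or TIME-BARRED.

Because discovery on 2007-01-24 post-dates the 2006-01-16 act, accrual under the later-of rule falls on 2007-01-24.
1 year from 2007-01-24 is 2008-01-24.
Because the defendant's absence from the jurisdiction ran from 2007-07-24 to 2007-10-04, the deadline is extended by 72 days to 2008-04-05.
Because the automatic bankruptcy stay ran from 2008-01-09 to 2009-03-01, the deadline is extended by 417 days to 2009-05-27.
Nothing else in the chronology tolls or restarts the period.
Tremaine filed on 2009-08-11, after the 2009-05-27 deadline, so the action is time-barred.

TIME-BARRED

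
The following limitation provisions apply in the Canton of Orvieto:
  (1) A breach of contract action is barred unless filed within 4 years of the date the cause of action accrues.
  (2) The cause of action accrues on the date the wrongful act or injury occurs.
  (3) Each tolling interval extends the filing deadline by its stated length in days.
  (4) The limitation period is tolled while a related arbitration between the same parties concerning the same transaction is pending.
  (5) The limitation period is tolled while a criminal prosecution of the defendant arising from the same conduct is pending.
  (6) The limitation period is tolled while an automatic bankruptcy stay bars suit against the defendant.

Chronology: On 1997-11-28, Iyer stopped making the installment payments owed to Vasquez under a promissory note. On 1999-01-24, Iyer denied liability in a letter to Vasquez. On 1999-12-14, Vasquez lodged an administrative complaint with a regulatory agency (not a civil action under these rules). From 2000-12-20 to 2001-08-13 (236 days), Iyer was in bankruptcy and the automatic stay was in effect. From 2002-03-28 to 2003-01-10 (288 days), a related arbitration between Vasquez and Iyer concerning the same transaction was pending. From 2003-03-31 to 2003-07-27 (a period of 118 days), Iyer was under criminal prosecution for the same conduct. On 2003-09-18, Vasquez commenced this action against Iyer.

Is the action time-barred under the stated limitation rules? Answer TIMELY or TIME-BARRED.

TIME-BARRED

The claim accrued on 1997-11-28, when the wrongful act occurred.
4 years from 1997-11-28 is 2001-11-28.
The period was tolled for 236 days by the automatic bankruptcy stay (2000-12-20 to 2001-08-13), pushing the deadline to 2002-07-22.
The pending related arbitration from 2002-03-28 to 2003-01-10 tolled the period for 288 days, extending the deadline to 2003-05-06.
Because the pending criminal prosecution ran from 2003-03-31 to 2003-07-27, the deadline is extended by 118 days to 2003-09-01.
None of the other events listed affects the running of the period under the stated rules.
Filing on 2003-09-18 missed the 2003-09-01 deadline — the action is time-barred.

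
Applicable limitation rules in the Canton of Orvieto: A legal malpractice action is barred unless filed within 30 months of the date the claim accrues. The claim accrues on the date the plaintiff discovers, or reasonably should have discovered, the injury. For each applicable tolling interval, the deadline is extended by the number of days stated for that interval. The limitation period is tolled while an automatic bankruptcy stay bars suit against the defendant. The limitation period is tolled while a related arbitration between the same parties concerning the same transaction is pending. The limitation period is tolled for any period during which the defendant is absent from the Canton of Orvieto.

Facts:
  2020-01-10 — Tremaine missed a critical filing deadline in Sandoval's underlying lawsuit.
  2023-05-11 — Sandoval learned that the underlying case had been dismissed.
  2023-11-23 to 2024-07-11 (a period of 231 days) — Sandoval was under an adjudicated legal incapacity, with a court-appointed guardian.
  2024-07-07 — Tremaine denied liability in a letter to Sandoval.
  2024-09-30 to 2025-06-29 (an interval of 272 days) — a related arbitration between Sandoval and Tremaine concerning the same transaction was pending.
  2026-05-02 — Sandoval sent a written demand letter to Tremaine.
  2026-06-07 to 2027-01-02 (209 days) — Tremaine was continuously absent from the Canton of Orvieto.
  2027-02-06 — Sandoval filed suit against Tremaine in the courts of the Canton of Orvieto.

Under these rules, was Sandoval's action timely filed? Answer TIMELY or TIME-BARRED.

Under the discovery rule, the claim accrued on 2023-05-11, when Sandoval discovered the injury — not on the 2020-01-10 date of the underlying act.
Adding the 30 months base period to 2023-05-11 gives a deadline of 2025-11-11, before any tolling.
The period was tolled for 272 days by the pending related arbitration (2024-09-30 to 2025-06-29), pushing the deadline to 2026-08-10.
The defendant's absence from the jurisdiction from 2026-06-07 to 2027-01-02 tolled the period for 209 days, extending the deadline to 2027-03-07.
No stated provision tolls the period for the plaintiff's incapacity, so the interval from 2023-11-23 to 2024-07-11 has no effect on the deadline.
The other events in the timeline have no effect on the limitation period under the stated rules.
Sandoval filed on 2027-02-06, before the 2027-03-07 deadline, so the action is timely.

TIMELY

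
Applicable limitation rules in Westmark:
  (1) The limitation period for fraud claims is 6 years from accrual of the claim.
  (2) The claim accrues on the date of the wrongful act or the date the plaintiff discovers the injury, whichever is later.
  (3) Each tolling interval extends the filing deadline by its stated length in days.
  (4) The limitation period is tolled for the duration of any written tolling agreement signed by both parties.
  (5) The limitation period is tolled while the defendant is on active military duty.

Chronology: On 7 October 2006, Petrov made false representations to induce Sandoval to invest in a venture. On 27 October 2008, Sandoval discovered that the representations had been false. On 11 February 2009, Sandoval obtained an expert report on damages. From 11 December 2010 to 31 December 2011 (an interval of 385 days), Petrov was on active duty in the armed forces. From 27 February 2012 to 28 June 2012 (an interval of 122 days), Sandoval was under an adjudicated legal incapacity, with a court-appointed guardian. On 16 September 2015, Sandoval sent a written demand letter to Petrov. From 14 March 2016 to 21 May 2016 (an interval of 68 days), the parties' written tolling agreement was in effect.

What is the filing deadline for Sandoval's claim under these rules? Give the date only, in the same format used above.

16 November 2015

Taking the later of the act (7 October 2006) and discovery (27 October 2008), the claim accrued on 27 October 2008.
Adding the 6 years base period to 27 October 2008 gives a deadline of 27 October 2014, before any tolling.
The defendant's active military service from 11 December 2010 to 31 December 2011 tolled the period for 385 days, extending the deadline to 16 November 2015.
By the time the written tolling agreement began on 14 March 2016, the limitation period had already expired on 16 November 2015; that interval cannot revive it.
Although the plaintiff's incapacity ran from 27 February 2012 to 28 June 2012, the stated rules do not make that a tolling event, so it is disregarded.
Nothing else in the chronology tolls or restarts the period.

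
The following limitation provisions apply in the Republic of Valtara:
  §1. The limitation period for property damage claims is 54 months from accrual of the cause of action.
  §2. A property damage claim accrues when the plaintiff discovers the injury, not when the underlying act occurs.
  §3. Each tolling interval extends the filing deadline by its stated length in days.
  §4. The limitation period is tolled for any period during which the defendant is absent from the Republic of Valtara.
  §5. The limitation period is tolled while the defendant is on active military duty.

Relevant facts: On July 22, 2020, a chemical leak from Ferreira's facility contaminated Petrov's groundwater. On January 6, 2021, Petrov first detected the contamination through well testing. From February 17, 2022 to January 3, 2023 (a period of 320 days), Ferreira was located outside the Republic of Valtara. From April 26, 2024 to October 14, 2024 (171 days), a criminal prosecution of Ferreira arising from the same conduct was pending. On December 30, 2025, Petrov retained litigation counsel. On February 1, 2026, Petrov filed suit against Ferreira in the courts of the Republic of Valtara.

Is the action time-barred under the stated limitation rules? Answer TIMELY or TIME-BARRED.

The claim did not accrue until Petrov discovered the injury on January 6, 2021; the July 22, 2020 act date does not start the clock under the stated rule.
The untolled deadline — 54 months after January 6, 2021 — is July 6, 2025.
The period was tolled for 320 days by the defendant's absence from the jurisdiction (February 17, 2022 to January 3, 2023), pushing the deadline to May 22, 2026.
Although a criminal prosecution ran from April 26, 2024 to October 14, 2024, the stated rules do not make that a tolling event, so it is disregarded.
None of the other events listed affects the running of the period under the stated rules.
Petrov filed on February 1, 2026, before the May 22, 2026 deadline, so the action is timely.

TIMELY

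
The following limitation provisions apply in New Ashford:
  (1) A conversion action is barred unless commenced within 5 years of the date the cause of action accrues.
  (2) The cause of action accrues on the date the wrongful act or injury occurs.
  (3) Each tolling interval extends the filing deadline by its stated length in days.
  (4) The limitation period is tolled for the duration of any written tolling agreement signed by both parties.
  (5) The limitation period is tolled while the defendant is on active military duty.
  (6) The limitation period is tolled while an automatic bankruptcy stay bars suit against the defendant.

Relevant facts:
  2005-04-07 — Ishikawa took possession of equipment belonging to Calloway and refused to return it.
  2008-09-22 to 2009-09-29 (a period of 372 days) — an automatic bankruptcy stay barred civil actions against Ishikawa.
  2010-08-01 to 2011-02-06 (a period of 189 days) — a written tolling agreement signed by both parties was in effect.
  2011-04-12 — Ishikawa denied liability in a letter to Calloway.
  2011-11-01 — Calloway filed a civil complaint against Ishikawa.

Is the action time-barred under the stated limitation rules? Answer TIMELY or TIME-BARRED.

TIME-BARRED

The limitation period began to run on 2005-04-07.
5 years from 2005-04-07 is 2010-04-07.
The period was tolled for 372 days by the automatic bankruptcy stay (2008-09-22 to 2009-09-29), pushing the deadline to 2011-04-14.
The written tolling agreement from 2010-08-01 to 2011-02-06 tolled the period for 189 days, extending the deadline to 2011-10-20.
None of the other events listed affects the running of the period under the stated rules.
The 2011-11-01 filing falls after the 2011-10-20 deadline; the claim is time-barred.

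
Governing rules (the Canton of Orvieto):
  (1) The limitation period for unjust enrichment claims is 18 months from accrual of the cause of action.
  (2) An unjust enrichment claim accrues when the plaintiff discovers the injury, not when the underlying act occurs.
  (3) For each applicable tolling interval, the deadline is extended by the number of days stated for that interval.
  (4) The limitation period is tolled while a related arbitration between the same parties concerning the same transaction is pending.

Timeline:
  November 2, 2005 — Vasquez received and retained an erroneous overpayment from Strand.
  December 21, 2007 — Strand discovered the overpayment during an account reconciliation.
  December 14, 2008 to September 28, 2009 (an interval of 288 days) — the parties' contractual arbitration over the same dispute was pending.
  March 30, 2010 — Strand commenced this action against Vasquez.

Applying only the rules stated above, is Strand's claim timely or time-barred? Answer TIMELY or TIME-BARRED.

TIMELY

Accrual is tied to discovery, so the period began on December 21, 2007 rather than on November 2, 2005 when the act occurred.
Adding the 18 months base period to December 21, 2007 gives a deadline of June 21, 2009, before any tolling.
The pending related arbitration from December 14, 2008 to September 28, 2009 tolled the period for 288 days, extending the deadline to April 5, 2010.
Strand filed on March 30, 2010, before the April 5, 2010 deadline, so the action is timely.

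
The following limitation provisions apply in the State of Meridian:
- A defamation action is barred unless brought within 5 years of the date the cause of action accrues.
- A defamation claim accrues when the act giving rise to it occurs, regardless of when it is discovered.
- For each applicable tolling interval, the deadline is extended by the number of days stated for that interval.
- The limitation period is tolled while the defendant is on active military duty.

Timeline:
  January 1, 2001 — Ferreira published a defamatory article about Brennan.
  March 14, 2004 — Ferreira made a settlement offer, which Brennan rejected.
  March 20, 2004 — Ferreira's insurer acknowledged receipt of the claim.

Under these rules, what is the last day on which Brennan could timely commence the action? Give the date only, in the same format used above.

January 1, 2006

The claim accrued on January 1, 2001, when the wrongful act occurred.
The untolled deadline — 5 years after January 1, 2001 — is January 1, 2006.
None of the other events listed affects the running of the period under the stated rules.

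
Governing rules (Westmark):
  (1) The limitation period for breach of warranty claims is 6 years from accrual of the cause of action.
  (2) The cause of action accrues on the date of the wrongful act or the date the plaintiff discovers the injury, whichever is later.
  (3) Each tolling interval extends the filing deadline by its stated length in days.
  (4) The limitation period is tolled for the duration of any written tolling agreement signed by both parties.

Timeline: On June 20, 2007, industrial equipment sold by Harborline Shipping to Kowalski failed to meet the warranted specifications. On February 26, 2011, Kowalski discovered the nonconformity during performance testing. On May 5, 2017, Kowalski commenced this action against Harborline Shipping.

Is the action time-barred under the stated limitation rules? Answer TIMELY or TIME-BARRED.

TIME-BARRED

The claim accrued on February 26, 2011 — the later of the June 20, 2007 act and the February 26, 2011 discovery.
Adding the 6 years base period to February 26, 2011 gives a deadline of February 26, 2017, before any tolling.
The May 5, 2017 filing falls after the February 26, 2017 deadline; the claim is time-barred.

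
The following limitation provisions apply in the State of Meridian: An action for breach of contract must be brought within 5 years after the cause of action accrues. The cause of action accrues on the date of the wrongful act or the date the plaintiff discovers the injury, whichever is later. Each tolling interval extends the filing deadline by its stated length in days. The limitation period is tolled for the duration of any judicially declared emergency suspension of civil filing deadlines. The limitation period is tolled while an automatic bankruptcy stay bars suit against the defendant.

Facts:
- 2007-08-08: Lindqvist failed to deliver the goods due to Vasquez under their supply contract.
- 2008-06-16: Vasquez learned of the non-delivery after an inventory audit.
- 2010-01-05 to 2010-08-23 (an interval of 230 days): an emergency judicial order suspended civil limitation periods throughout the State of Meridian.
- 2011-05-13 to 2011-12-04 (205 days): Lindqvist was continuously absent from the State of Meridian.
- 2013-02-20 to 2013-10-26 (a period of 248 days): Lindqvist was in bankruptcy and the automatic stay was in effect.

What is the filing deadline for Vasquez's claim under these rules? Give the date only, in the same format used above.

2014-10-07

Taking the later of the act (2007-08-08) and discovery (2008-06-16), the claim accrued on 2008-06-16.
Adding the 5 years base period to 2008-06-16 gives a deadline of 2013-06-16, before any tolling.
The emergency suspension of filing deadlines from 2010-01-05 to 2010-08-23 tolled the period for 230 days, extending the deadline to 2014-02-01.
The automatic bankruptcy stay from 2013-02-20 to 2013-10-26 tolled the period for 248 days, extending the deadline to 2014-10-07.
Although the defendant's absence ran from 2011-05-13 to 2011-12-04, the stated rules do not make that a tolling event, so it is disregarded.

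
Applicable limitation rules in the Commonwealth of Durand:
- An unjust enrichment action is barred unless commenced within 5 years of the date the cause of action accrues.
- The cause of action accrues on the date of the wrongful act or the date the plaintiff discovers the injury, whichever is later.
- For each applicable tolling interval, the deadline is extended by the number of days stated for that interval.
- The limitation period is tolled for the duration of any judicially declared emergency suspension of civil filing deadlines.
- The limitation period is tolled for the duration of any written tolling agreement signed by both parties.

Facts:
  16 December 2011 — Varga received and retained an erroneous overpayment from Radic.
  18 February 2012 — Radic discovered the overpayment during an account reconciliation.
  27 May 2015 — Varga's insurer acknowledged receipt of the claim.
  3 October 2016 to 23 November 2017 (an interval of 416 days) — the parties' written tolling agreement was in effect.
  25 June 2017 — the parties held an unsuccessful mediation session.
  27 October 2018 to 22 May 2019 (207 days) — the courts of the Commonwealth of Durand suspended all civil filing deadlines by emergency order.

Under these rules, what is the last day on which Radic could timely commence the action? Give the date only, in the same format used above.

10 April 2018

Because discovery on 18 February 2012 post-dates the 16 December 2011 act, accrual under the later-of rule falls on 18 February 2012.
Adding the 5 years base period to 18 February 2012 gives a deadline of 18 February 2017, before any tolling.
The period was tolled for 416 days by the written tolling agreement (3 October 2016 to 23 November 2017), pushing the deadline to 10 April 2018.
The emergency suspension of filing deadlines from 27 October 2018 to 22 May 2019 began after the period had already run on 10 April 2018, so it has no tolling effect.
None of the other events listed affects the running of the period under the stated rules.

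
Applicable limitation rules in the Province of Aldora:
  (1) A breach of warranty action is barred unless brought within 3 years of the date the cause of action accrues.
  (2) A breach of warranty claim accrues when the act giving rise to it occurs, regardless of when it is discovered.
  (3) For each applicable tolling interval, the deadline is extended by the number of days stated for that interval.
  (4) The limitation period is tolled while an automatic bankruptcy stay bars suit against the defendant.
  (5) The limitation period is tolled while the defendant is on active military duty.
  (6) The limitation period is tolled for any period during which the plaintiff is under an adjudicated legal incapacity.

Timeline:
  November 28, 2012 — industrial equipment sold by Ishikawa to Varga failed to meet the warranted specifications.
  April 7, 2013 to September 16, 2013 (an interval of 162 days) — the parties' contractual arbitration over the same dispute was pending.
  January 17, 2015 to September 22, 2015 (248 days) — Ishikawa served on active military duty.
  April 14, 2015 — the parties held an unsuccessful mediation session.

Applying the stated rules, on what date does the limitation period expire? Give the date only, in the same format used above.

The limitation period began to run on November 28, 2012.
The untolled deadline — 3 years after November 28, 2012 — is November 28, 2015.
Because the defendant's active military service ran from January 17, 2015 to September 22, 2015, the deadline is extended by 248 days to August 2, 2016.
No stated provision tolls the period for a pending arbitration, so the interval from April 7, 2013 to September 16, 2013 has no effect on the deadline.
Nothing else in the chronology tolls or restarts the period.

August 2, 2016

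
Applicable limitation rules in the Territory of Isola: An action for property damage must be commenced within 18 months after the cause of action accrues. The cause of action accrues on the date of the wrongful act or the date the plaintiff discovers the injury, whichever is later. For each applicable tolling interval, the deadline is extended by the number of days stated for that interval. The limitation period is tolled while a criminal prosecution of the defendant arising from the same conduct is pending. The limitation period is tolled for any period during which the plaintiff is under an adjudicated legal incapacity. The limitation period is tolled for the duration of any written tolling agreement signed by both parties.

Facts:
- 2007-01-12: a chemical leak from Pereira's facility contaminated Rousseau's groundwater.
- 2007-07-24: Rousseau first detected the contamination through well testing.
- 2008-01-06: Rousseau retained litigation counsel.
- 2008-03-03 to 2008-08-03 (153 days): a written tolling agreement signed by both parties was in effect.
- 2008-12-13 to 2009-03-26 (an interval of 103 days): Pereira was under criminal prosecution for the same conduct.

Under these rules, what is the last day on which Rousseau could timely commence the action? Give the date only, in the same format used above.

2009-10-07

Because discovery on 2007-07-24 post-dates the 2007-01-12 act, accrual under the later-of rule falls on 2007-07-24.
The untolled deadline — 18 months after 2007-07-24 — is 2009-01-24.
The period was tolled for 153 days by the written tolling agreement (2008-03-03 to 2008-08-03), pushing the deadline to 2009-06-26.
The period was tolled for 103 days by the pending criminal prosecution (2008-12-13 to 2009-03-26), pushing the deadline to 2009-10-07.
The other events in the timeline have no effect on the limitation period under the stated rules.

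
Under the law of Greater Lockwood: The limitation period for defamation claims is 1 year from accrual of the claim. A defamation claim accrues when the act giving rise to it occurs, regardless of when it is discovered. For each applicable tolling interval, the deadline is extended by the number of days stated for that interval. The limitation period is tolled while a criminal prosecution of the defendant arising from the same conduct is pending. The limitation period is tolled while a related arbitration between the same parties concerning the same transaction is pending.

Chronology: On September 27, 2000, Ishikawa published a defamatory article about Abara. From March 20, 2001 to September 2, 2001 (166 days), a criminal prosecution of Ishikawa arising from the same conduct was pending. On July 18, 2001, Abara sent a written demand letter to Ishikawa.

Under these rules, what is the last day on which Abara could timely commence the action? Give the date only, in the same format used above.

The limitation period began to run on September 27, 2000.
The untolled deadline — 1 year after September 27, 2000 — is September 27, 2001.
The period was tolled for 166 days by the pending criminal prosecution (March 20, 2001 to September 2, 2001), pushing the deadline to March 12, 2002.
The other events in the timeline have no effect on the limitation period under the stated rules.

March 12, 2002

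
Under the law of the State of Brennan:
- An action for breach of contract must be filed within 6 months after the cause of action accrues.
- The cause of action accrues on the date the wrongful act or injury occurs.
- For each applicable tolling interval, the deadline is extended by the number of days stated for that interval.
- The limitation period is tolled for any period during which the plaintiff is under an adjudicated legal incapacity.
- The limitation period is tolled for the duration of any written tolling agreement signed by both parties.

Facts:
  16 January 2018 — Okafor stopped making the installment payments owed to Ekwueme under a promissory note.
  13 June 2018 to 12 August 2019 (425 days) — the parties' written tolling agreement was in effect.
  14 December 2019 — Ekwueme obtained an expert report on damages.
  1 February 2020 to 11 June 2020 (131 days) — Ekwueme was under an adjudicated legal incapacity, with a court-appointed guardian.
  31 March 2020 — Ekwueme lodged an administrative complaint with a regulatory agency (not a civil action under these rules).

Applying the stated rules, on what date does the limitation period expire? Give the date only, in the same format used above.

14 September 2019

The cause of action accrued on 16 January 2018, the date of the act.
Adding the 6 months base period to 16 January 2018 gives a deadline of 16 July 2018, before any tolling.
The period was tolled for 425 days by the written tolling agreement (13 June 2018 to 12 August 2019), pushing the deadline to 14 September 2019.
The plaintiff's legal incapacity from 1 February 2020 to 11 June 2020 began after the period had already run on 14 September 2019, so it has no tolling effect.
None of the other events listed affects the running of the period under the stated rules.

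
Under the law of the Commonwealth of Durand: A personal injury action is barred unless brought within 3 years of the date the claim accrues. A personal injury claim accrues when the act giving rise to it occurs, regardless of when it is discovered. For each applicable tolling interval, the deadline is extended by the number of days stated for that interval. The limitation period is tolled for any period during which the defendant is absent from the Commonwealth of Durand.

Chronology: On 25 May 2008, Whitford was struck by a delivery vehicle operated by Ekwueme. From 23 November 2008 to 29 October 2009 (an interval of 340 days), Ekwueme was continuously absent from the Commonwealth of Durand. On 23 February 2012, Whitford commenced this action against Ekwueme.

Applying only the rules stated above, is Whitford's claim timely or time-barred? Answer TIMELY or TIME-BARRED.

TIMELY

The claim accrued on 25 May 2008, the date of the act.
The untolled deadline — 3 years after 25 May 2008 — is 25 May 2011.
The defendant's absence from the jurisdiction from 23 November 2008 to 29 October 2009 tolled the period for 340 days, extending the deadline to 29 April 2012.
Whitford filed on 23 February 2012, before the 29 April 2012 deadline, so the action is timely.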